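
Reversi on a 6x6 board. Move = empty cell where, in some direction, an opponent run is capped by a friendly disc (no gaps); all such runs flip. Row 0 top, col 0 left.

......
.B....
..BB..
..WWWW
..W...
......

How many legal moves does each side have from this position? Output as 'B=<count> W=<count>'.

-- B to move --
(2,1): no bracket -> illegal
(2,4): no bracket -> illegal
(2,5): no bracket -> illegal
(3,1): no bracket -> illegal
(4,1): flips 1 -> legal
(4,3): flips 1 -> legal
(4,4): flips 1 -> legal
(4,5): flips 1 -> legal
(5,1): no bracket -> illegal
(5,2): flips 2 -> legal
(5,3): no bracket -> illegal
B mobility = 5
-- W to move --
(0,0): flips 2 -> legal
(0,1): no bracket -> illegal
(0,2): no bracket -> illegal
(1,0): no bracket -> illegal
(1,2): flips 2 -> legal
(1,3): flips 1 -> legal
(1,4): flips 1 -> legal
(2,0): no bracket -> illegal
(2,1): no bracket -> illegal
(2,4): no bracket -> illegal
(3,1): no bracket -> illegal
W mobility = 4

Answer: B=5 W=4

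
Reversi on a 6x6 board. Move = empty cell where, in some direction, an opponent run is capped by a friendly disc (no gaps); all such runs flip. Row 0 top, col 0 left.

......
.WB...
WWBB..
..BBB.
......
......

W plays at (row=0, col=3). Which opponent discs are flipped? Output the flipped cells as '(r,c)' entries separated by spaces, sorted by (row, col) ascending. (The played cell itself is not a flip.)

Dir NW: edge -> no flip
Dir N: edge -> no flip
Dir NE: edge -> no flip
Dir W: first cell '.' (not opp) -> no flip
Dir E: first cell '.' (not opp) -> no flip
Dir SW: opp run (1,2) capped by W -> flip
Dir S: first cell '.' (not opp) -> no flip
Dir SE: first cell '.' (not opp) -> no flip

Answer: (1,2)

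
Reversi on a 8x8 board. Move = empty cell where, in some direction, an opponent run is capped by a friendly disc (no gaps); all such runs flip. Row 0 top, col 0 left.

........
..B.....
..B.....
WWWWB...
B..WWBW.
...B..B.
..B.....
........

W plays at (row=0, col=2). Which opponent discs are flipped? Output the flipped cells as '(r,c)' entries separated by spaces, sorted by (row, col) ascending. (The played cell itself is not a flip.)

Answer: (1,2) (2,2)

Derivation:
Dir NW: edge -> no flip
Dir N: edge -> no flip
Dir NE: edge -> no flip
Dir W: first cell '.' (not opp) -> no flip
Dir E: first cell '.' (not opp) -> no flip
Dir SW: first cell '.' (not opp) -> no flip
Dir S: opp run (1,2) (2,2) capped by W -> flip
Dir SE: first cell '.' (not opp) -> no flip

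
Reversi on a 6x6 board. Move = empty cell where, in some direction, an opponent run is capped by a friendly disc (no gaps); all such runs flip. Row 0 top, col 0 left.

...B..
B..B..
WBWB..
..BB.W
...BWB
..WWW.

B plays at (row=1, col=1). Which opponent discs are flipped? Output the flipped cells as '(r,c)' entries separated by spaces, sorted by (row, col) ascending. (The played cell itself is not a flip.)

Answer: (2,2)

Derivation:
Dir NW: first cell '.' (not opp) -> no flip
Dir N: first cell '.' (not opp) -> no flip
Dir NE: first cell '.' (not opp) -> no flip
Dir W: first cell 'B' (not opp) -> no flip
Dir E: first cell '.' (not opp) -> no flip
Dir SW: opp run (2,0), next=edge -> no flip
Dir S: first cell 'B' (not opp) -> no flip
Dir SE: opp run (2,2) capped by B -> flip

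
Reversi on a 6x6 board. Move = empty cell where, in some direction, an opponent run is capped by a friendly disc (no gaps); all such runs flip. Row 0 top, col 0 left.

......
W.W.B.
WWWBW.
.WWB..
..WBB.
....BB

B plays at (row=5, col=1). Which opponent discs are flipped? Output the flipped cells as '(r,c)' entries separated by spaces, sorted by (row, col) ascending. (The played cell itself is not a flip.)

Answer: (4,2)

Derivation:
Dir NW: first cell '.' (not opp) -> no flip
Dir N: first cell '.' (not opp) -> no flip
Dir NE: opp run (4,2) capped by B -> flip
Dir W: first cell '.' (not opp) -> no flip
Dir E: first cell '.' (not opp) -> no flip
Dir SW: edge -> no flip
Dir S: edge -> no flip
Dir SE: edge -> no flip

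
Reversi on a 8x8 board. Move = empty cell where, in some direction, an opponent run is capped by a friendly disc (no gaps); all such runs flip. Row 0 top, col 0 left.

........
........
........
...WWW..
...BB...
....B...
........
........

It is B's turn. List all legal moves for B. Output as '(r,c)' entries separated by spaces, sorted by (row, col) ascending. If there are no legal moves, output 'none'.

Answer: (2,2) (2,3) (2,4) (2,5) (2,6)

Derivation:
(2,2): flips 1 -> legal
(2,3): flips 1 -> legal
(2,4): flips 1 -> legal
(2,5): flips 1 -> legal
(2,6): flips 1 -> legal
(3,2): no bracket -> illegal
(3,6): no bracket -> illegal
(4,2): no bracket -> illegal
(4,5): no bracket -> illegal
(4,6): no bracket -> illegal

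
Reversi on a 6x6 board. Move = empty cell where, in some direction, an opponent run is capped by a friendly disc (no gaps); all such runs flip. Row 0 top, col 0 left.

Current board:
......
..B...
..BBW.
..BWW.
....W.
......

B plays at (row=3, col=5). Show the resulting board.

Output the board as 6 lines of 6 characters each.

Place B at (3,5); scan 8 dirs for brackets.
Dir NW: opp run (2,4), next='.' -> no flip
Dir N: first cell '.' (not opp) -> no flip
Dir NE: edge -> no flip
Dir W: opp run (3,4) (3,3) capped by B -> flip
Dir E: edge -> no flip
Dir SW: opp run (4,4), next='.' -> no flip
Dir S: first cell '.' (not opp) -> no flip
Dir SE: edge -> no flip
All flips: (3,3) (3,4)

Answer: ......
..B...
..BBW.
..BBBB
....W.
......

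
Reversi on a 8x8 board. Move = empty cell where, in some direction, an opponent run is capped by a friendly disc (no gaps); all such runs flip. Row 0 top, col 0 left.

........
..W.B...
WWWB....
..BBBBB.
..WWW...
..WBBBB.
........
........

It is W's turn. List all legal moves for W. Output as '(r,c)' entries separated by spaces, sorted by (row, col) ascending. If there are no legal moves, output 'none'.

Answer: (1,3) (2,4) (2,5) (2,6) (4,5) (5,7) (6,2) (6,3) (6,4) (6,5) (6,6)

Derivation:
(0,3): no bracket -> illegal
(0,4): no bracket -> illegal
(0,5): no bracket -> illegal
(1,3): flips 2 -> legal
(1,5): no bracket -> illegal
(2,4): flips 3 -> legal
(2,5): flips 1 -> legal
(2,6): flips 1 -> legal
(2,7): no bracket -> illegal
(3,1): no bracket -> illegal
(3,7): no bracket -> illegal
(4,1): no bracket -> illegal
(4,5): flips 2 -> legal
(4,6): no bracket -> illegal
(4,7): no bracket -> illegal
(5,7): flips 4 -> legal
(6,2): flips 1 -> legal
(6,3): flips 1 -> legal
(6,4): flips 2 -> legal
(6,5): flips 1 -> legal
(6,6): flips 1 -> legal
(6,7): no bracket -> illegal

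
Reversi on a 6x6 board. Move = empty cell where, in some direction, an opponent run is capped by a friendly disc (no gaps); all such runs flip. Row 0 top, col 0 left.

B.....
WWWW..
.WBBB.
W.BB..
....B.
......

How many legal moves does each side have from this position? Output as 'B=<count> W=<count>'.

Answer: B=5 W=7

Derivation:
-- B to move --
(0,1): flips 1 -> legal
(0,2): flips 2 -> legal
(0,3): flips 1 -> legal
(0,4): flips 1 -> legal
(1,4): no bracket -> illegal
(2,0): flips 2 -> legal
(3,1): no bracket -> illegal
(4,0): no bracket -> illegal
(4,1): no bracket -> illegal
B mobility = 5
-- W to move --
(0,1): no bracket -> illegal
(1,4): no bracket -> illegal
(1,5): no bracket -> illegal
(2,5): flips 3 -> legal
(3,1): flips 1 -> legal
(3,4): flips 1 -> legal
(3,5): flips 1 -> legal
(4,1): no bracket -> illegal
(4,2): flips 2 -> legal
(4,3): flips 3 -> legal
(4,5): no bracket -> illegal
(5,3): no bracket -> illegal
(5,4): no bracket -> illegal
(5,5): flips 3 -> legal
W mobility = 7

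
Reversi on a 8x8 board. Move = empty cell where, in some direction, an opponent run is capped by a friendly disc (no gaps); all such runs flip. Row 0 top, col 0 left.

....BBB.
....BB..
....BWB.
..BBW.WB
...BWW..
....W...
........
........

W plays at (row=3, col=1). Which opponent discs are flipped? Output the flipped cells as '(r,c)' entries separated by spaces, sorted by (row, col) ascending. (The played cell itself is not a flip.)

Dir NW: first cell '.' (not opp) -> no flip
Dir N: first cell '.' (not opp) -> no flip
Dir NE: first cell '.' (not opp) -> no flip
Dir W: first cell '.' (not opp) -> no flip
Dir E: opp run (3,2) (3,3) capped by W -> flip
Dir SW: first cell '.' (not opp) -> no flip
Dir S: first cell '.' (not opp) -> no flip
Dir SE: first cell '.' (not opp) -> no flip

Answer: (3,2) (3,3)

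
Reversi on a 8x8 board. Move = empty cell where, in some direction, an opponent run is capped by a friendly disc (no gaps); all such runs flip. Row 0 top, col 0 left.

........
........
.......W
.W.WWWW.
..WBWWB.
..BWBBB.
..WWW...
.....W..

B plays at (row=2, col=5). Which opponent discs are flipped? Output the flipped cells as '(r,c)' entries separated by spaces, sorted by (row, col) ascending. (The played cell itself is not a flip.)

Dir NW: first cell '.' (not opp) -> no flip
Dir N: first cell '.' (not opp) -> no flip
Dir NE: first cell '.' (not opp) -> no flip
Dir W: first cell '.' (not opp) -> no flip
Dir E: first cell '.' (not opp) -> no flip
Dir SW: opp run (3,4) capped by B -> flip
Dir S: opp run (3,5) (4,5) capped by B -> flip
Dir SE: opp run (3,6), next='.' -> no flip

Answer: (3,4) (3,5) (4,5)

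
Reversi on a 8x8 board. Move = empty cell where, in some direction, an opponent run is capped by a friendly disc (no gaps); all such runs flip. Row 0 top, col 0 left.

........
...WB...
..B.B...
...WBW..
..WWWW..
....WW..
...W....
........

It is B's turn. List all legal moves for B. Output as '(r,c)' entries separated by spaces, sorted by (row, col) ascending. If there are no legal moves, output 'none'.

(0,2): flips 1 -> legal
(0,3): no bracket -> illegal
(0,4): flips 1 -> legal
(1,2): flips 1 -> legal
(2,3): no bracket -> illegal
(2,5): no bracket -> illegal
(2,6): no bracket -> illegal
(3,1): no bracket -> illegal
(3,2): flips 1 -> legal
(3,6): flips 1 -> legal
(4,1): no bracket -> illegal
(4,6): flips 1 -> legal
(5,1): flips 2 -> legal
(5,2): flips 1 -> legal
(5,3): no bracket -> illegal
(5,6): flips 1 -> legal
(6,2): no bracket -> illegal
(6,4): flips 2 -> legal
(6,5): no bracket -> illegal
(6,6): flips 3 -> legal
(7,2): no bracket -> illegal
(7,3): no bracket -> illegal
(7,4): no bracket -> illegal

Answer: (0,2) (0,4) (1,2) (3,2) (3,6) (4,6) (5,1) (5,2) (5,6) (6,4) (6,6)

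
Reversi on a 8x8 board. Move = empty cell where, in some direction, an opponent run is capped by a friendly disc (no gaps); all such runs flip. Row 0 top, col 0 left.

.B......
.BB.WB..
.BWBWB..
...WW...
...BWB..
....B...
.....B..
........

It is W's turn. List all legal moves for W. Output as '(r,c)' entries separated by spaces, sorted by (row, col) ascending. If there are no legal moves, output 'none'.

Answer: (0,0) (0,2) (0,6) (1,3) (1,6) (2,0) (2,6) (3,2) (3,6) (4,2) (4,6) (5,2) (5,3) (5,6) (6,4)

Derivation:
(0,0): flips 1 -> legal
(0,2): flips 1 -> legal
(0,3): no bracket -> illegal
(0,4): no bracket -> illegal
(0,5): no bracket -> illegal
(0,6): flips 1 -> legal
(1,0): no bracket -> illegal
(1,3): flips 1 -> legal
(1,6): flips 2 -> legal
(2,0): flips 1 -> legal
(2,6): flips 1 -> legal
(3,0): no bracket -> illegal
(3,1): no bracket -> illegal
(3,2): flips 1 -> legal
(3,5): no bracket -> illegal
(3,6): flips 1 -> legal
(4,2): flips 1 -> legal
(4,6): flips 1 -> legal
(5,2): flips 1 -> legal
(5,3): flips 1 -> legal
(5,5): no bracket -> illegal
(5,6): flips 1 -> legal
(6,3): no bracket -> illegal
(6,4): flips 1 -> legal
(6,6): no bracket -> illegal
(7,4): no bracket -> illegal
(7,5): no bracket -> illegal
(7,6): no bracket -> illegal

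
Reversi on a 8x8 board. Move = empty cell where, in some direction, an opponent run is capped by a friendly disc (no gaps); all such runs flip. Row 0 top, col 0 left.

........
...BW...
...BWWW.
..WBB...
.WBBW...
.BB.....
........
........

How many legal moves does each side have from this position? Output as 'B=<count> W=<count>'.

-- B to move --
(0,3): no bracket -> illegal
(0,4): flips 2 -> legal
(0,5): flips 1 -> legal
(1,5): flips 2 -> legal
(1,6): flips 1 -> legal
(1,7): no bracket -> illegal
(2,1): flips 1 -> legal
(2,2): flips 1 -> legal
(2,7): flips 3 -> legal
(3,0): flips 1 -> legal
(3,1): flips 2 -> legal
(3,5): flips 1 -> legal
(3,6): no bracket -> illegal
(3,7): no bracket -> illegal
(4,0): flips 1 -> legal
(4,5): flips 1 -> legal
(5,0): flips 2 -> legal
(5,3): no bracket -> illegal
(5,4): flips 1 -> legal
(5,5): flips 1 -> legal
B mobility = 15
-- W to move --
(0,2): flips 1 -> legal
(0,3): no bracket -> illegal
(0,4): no bracket -> illegal
(1,2): flips 1 -> legal
(2,2): flips 2 -> legal
(3,1): no bracket -> illegal
(3,5): flips 2 -> legal
(4,0): no bracket -> illegal
(4,5): no bracket -> illegal
(5,0): no bracket -> illegal
(5,3): no bracket -> illegal
(5,4): flips 1 -> legal
(6,0): flips 3 -> legal
(6,1): flips 4 -> legal
(6,2): flips 2 -> legal
(6,3): flips 1 -> legal
W mobility = 9

Answer: B=15 W=9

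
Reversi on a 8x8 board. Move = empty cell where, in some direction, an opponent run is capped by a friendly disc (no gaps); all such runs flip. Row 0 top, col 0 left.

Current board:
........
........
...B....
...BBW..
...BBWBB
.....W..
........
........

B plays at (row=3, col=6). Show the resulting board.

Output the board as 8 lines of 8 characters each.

Answer: ........
........
...B....
...BBBB.
...BBWBB
.....W..
........
........

Derivation:
Place B at (3,6); scan 8 dirs for brackets.
Dir NW: first cell '.' (not opp) -> no flip
Dir N: first cell '.' (not opp) -> no flip
Dir NE: first cell '.' (not opp) -> no flip
Dir W: opp run (3,5) capped by B -> flip
Dir E: first cell '.' (not opp) -> no flip
Dir SW: opp run (4,5), next='.' -> no flip
Dir S: first cell 'B' (not opp) -> no flip
Dir SE: first cell 'B' (not opp) -> no flip
All flips: (3,5)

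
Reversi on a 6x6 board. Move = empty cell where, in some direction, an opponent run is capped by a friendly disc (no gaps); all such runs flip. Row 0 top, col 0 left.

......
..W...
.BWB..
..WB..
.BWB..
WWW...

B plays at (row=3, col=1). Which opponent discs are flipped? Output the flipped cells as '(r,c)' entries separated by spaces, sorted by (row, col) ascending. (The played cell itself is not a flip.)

Answer: (3,2)

Derivation:
Dir NW: first cell '.' (not opp) -> no flip
Dir N: first cell 'B' (not opp) -> no flip
Dir NE: opp run (2,2), next='.' -> no flip
Dir W: first cell '.' (not opp) -> no flip
Dir E: opp run (3,2) capped by B -> flip
Dir SW: first cell '.' (not opp) -> no flip
Dir S: first cell 'B' (not opp) -> no flip
Dir SE: opp run (4,2), next='.' -> no flip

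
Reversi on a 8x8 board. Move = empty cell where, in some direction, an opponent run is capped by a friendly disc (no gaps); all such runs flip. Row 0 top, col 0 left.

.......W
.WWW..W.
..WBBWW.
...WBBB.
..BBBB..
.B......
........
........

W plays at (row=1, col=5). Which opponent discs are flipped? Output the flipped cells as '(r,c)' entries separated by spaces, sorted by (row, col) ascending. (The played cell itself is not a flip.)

Answer: (2,4)

Derivation:
Dir NW: first cell '.' (not opp) -> no flip
Dir N: first cell '.' (not opp) -> no flip
Dir NE: first cell '.' (not opp) -> no flip
Dir W: first cell '.' (not opp) -> no flip
Dir E: first cell 'W' (not opp) -> no flip
Dir SW: opp run (2,4) capped by W -> flip
Dir S: first cell 'W' (not opp) -> no flip
Dir SE: first cell 'W' (not opp) -> no flip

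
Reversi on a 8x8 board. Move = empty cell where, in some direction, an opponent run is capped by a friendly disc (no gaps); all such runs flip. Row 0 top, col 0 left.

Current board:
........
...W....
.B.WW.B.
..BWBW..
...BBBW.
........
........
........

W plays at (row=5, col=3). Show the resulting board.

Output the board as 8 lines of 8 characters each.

Place W at (5,3); scan 8 dirs for brackets.
Dir NW: first cell '.' (not opp) -> no flip
Dir N: opp run (4,3) capped by W -> flip
Dir NE: opp run (4,4) capped by W -> flip
Dir W: first cell '.' (not opp) -> no flip
Dir E: first cell '.' (not opp) -> no flip
Dir SW: first cell '.' (not opp) -> no flip
Dir S: first cell '.' (not opp) -> no flip
Dir SE: first cell '.' (not opp) -> no flip
All flips: (4,3) (4,4)

Answer: ........
...W....
.B.WW.B.
..BWBW..
...WWBW.
...W....
........
........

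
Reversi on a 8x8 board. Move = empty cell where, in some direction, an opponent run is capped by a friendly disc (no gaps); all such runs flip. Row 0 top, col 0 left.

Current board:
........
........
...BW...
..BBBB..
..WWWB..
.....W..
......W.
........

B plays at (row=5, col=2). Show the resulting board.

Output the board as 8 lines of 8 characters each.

Answer: ........
........
...BW...
..BBBB..
..BBWB..
..B..W..
......W.
........

Derivation:
Place B at (5,2); scan 8 dirs for brackets.
Dir NW: first cell '.' (not opp) -> no flip
Dir N: opp run (4,2) capped by B -> flip
Dir NE: opp run (4,3) capped by B -> flip
Dir W: first cell '.' (not opp) -> no flip
Dir E: first cell '.' (not opp) -> no flip
Dir SW: first cell '.' (not opp) -> no flip
Dir S: first cell '.' (not opp) -> no flip
Dir SE: first cell '.' (not opp) -> no flip
All flips: (4,2) (4,3)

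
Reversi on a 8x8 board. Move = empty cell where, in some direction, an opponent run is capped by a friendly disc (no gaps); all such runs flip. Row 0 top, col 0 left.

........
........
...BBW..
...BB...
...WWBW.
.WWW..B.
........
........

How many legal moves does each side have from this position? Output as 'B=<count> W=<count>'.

Answer: B=9 W=4

Derivation:
-- B to move --
(1,4): no bracket -> illegal
(1,5): no bracket -> illegal
(1,6): flips 1 -> legal
(2,6): flips 1 -> legal
(3,2): no bracket -> illegal
(3,5): no bracket -> illegal
(3,6): flips 1 -> legal
(3,7): no bracket -> illegal
(4,0): no bracket -> illegal
(4,1): no bracket -> illegal
(4,2): flips 2 -> legal
(4,7): flips 1 -> legal
(5,0): no bracket -> illegal
(5,4): flips 1 -> legal
(5,5): flips 1 -> legal
(5,7): no bracket -> illegal
(6,0): no bracket -> illegal
(6,1): flips 2 -> legal
(6,2): no bracket -> illegal
(6,3): flips 2 -> legal
(6,4): no bracket -> illegal
B mobility = 9
-- W to move --
(1,2): no bracket -> illegal
(1,3): flips 2 -> legal
(1,4): flips 2 -> legal
(1,5): no bracket -> illegal
(2,2): flips 3 -> legal
(3,2): no bracket -> illegal
(3,5): no bracket -> illegal
(3,6): no bracket -> illegal
(4,2): no bracket -> illegal
(4,7): no bracket -> illegal
(5,4): no bracket -> illegal
(5,5): no bracket -> illegal
(5,7): no bracket -> illegal
(6,5): no bracket -> illegal
(6,6): flips 1 -> legal
(6,7): no bracket -> illegal
W mobility = 4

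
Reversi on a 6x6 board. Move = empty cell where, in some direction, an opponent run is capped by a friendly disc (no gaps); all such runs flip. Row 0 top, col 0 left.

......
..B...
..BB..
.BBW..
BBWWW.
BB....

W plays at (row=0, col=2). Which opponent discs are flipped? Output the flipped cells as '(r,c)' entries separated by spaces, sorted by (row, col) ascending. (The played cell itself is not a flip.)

Dir NW: edge -> no flip
Dir N: edge -> no flip
Dir NE: edge -> no flip
Dir W: first cell '.' (not opp) -> no flip
Dir E: first cell '.' (not opp) -> no flip
Dir SW: first cell '.' (not opp) -> no flip
Dir S: opp run (1,2) (2,2) (3,2) capped by W -> flip
Dir SE: first cell '.' (not opp) -> no flip

Answer: (1,2) (2,2) (3,2)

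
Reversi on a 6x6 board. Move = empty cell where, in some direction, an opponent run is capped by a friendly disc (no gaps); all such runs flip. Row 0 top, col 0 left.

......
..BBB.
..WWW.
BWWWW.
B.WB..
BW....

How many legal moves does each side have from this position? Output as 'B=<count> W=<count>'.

-- B to move --
(1,1): no bracket -> illegal
(1,5): no bracket -> illegal
(2,0): no bracket -> illegal
(2,1): flips 1 -> legal
(2,5): flips 1 -> legal
(3,5): flips 5 -> legal
(4,1): flips 3 -> legal
(4,4): flips 2 -> legal
(4,5): flips 2 -> legal
(5,2): flips 4 -> legal
(5,3): no bracket -> illegal
B mobility = 7
-- W to move --
(0,1): flips 1 -> legal
(0,2): flips 2 -> legal
(0,3): flips 1 -> legal
(0,4): flips 2 -> legal
(0,5): flips 1 -> legal
(1,1): no bracket -> illegal
(1,5): no bracket -> illegal
(2,0): no bracket -> illegal
(2,1): no bracket -> illegal
(2,5): no bracket -> illegal
(4,1): no bracket -> illegal
(4,4): flips 1 -> legal
(5,2): flips 1 -> legal
(5,3): flips 1 -> legal
(5,4): flips 1 -> legal
W mobility = 9

Answer: B=7 W=9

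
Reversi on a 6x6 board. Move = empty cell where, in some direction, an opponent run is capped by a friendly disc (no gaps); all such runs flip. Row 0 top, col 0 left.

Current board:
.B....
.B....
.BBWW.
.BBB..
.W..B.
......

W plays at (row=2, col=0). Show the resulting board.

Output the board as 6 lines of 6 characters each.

Answer: .B....
.B....
WWWWW.
.BBB..
.W..B.
......

Derivation:
Place W at (2,0); scan 8 dirs for brackets.
Dir NW: edge -> no flip
Dir N: first cell '.' (not opp) -> no flip
Dir NE: opp run (1,1), next='.' -> no flip
Dir W: edge -> no flip
Dir E: opp run (2,1) (2,2) capped by W -> flip
Dir SW: edge -> no flip
Dir S: first cell '.' (not opp) -> no flip
Dir SE: opp run (3,1), next='.' -> no flip
All flips: (2,1) (2,2)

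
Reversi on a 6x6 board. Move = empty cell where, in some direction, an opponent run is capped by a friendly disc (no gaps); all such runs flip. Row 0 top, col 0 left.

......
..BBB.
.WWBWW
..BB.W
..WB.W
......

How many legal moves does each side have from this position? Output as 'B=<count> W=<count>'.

Answer: B=10 W=5

Derivation:
-- B to move --
(1,0): flips 1 -> legal
(1,1): flips 1 -> legal
(1,5): flips 1 -> legal
(2,0): flips 2 -> legal
(3,0): flips 1 -> legal
(3,1): flips 1 -> legal
(3,4): flips 1 -> legal
(4,1): flips 1 -> legal
(4,4): no bracket -> illegal
(5,1): flips 1 -> legal
(5,2): flips 1 -> legal
(5,3): no bracket -> illegal
(5,4): no bracket -> illegal
(5,5): no bracket -> illegal
B mobility = 10
-- W to move --
(0,1): no bracket -> illegal
(0,2): flips 2 -> legal
(0,3): flips 2 -> legal
(0,4): flips 2 -> legal
(0,5): no bracket -> illegal
(1,1): no bracket -> illegal
(1,5): no bracket -> illegal
(3,1): no bracket -> illegal
(3,4): no bracket -> illegal
(4,1): no bracket -> illegal
(4,4): flips 2 -> legal
(5,2): no bracket -> illegal
(5,3): no bracket -> illegal
(5,4): flips 2 -> legal
W mobility = 5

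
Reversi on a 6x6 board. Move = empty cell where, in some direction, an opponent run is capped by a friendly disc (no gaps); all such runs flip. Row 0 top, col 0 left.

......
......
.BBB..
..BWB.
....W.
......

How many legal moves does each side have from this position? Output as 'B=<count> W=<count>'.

-- B to move --
(2,4): no bracket -> illegal
(3,5): no bracket -> illegal
(4,2): no bracket -> illegal
(4,3): flips 1 -> legal
(4,5): no bracket -> illegal
(5,3): no bracket -> illegal
(5,4): flips 1 -> legal
(5,5): flips 2 -> legal
B mobility = 3
-- W to move --
(1,0): no bracket -> illegal
(1,1): flips 1 -> legal
(1,2): no bracket -> illegal
(1,3): flips 1 -> legal
(1,4): no bracket -> illegal
(2,0): no bracket -> illegal
(2,4): flips 1 -> legal
(2,5): no bracket -> illegal
(3,0): no bracket -> illegal
(3,1): flips 1 -> legal
(3,5): flips 1 -> legal
(4,1): no bracket -> illegal
(4,2): no bracket -> illegal
(4,3): no bracket -> illegal
(4,5): no bracket -> illegal
W mobility = 5

Answer: B=3 W=5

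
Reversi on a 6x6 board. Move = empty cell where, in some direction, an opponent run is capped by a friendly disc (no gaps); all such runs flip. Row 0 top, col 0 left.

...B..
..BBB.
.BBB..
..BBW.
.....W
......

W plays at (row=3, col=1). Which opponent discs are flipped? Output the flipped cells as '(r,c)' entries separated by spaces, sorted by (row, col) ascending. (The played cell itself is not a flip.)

Answer: (3,2) (3,3)

Derivation:
Dir NW: first cell '.' (not opp) -> no flip
Dir N: opp run (2,1), next='.' -> no flip
Dir NE: opp run (2,2) (1,3), next='.' -> no flip
Dir W: first cell '.' (not opp) -> no flip
Dir E: opp run (3,2) (3,3) capped by W -> flip
Dir SW: first cell '.' (not opp) -> no flip
Dir S: first cell '.' (not opp) -> no flip
Dir SE: first cell '.' (not opp) -> no flip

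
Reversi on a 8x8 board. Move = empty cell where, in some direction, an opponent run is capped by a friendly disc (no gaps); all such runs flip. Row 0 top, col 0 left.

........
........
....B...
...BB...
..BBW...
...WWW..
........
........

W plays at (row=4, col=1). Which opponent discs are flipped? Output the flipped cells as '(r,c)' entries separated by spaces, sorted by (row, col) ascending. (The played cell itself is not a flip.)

Dir NW: first cell '.' (not opp) -> no flip
Dir N: first cell '.' (not opp) -> no flip
Dir NE: first cell '.' (not opp) -> no flip
Dir W: first cell '.' (not opp) -> no flip
Dir E: opp run (4,2) (4,3) capped by W -> flip
Dir SW: first cell '.' (not opp) -> no flip
Dir S: first cell '.' (not opp) -> no flip
Dir SE: first cell '.' (not opp) -> no flip

Answer: (4,2) (4,3)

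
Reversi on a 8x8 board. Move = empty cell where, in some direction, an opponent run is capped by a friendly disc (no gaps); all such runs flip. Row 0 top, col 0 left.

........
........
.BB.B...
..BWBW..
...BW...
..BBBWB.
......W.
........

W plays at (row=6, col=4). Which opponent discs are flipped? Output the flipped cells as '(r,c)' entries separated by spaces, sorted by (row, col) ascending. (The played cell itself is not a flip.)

Dir NW: opp run (5,3), next='.' -> no flip
Dir N: opp run (5,4) capped by W -> flip
Dir NE: first cell 'W' (not opp) -> no flip
Dir W: first cell '.' (not opp) -> no flip
Dir E: first cell '.' (not opp) -> no flip
Dir SW: first cell '.' (not opp) -> no flip
Dir S: first cell '.' (not opp) -> no flip
Dir SE: first cell '.' (not opp) -> no flip

Answer: (5,4)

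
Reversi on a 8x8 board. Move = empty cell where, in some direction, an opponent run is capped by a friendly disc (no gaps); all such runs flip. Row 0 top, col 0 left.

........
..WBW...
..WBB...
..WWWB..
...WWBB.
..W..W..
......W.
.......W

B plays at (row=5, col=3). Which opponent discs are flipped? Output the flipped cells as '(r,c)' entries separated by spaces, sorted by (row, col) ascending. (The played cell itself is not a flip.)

Dir NW: first cell '.' (not opp) -> no flip
Dir N: opp run (4,3) (3,3) capped by B -> flip
Dir NE: opp run (4,4) capped by B -> flip
Dir W: opp run (5,2), next='.' -> no flip
Dir E: first cell '.' (not opp) -> no flip
Dir SW: first cell '.' (not opp) -> no flip
Dir S: first cell '.' (not opp) -> no flip
Dir SE: first cell '.' (not opp) -> no flip

Answer: (3,3) (4,3) (4,4)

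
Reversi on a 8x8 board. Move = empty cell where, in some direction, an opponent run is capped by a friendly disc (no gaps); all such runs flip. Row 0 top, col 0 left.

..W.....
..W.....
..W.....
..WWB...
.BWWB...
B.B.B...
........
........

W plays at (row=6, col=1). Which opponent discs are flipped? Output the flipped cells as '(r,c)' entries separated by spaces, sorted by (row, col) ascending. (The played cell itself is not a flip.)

Answer: (5,2)

Derivation:
Dir NW: opp run (5,0), next=edge -> no flip
Dir N: first cell '.' (not opp) -> no flip
Dir NE: opp run (5,2) capped by W -> flip
Dir W: first cell '.' (not opp) -> no flip
Dir E: first cell '.' (not opp) -> no flip
Dir SW: first cell '.' (not opp) -> no flip
Dir S: first cell '.' (not opp) -> no flip
Dir SE: first cell '.' (not opp) -> no flip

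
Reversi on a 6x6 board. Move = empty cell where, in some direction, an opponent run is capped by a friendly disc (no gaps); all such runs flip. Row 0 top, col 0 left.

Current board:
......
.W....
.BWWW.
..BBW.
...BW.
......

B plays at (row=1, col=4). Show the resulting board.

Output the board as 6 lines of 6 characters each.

Place B at (1,4); scan 8 dirs for brackets.
Dir NW: first cell '.' (not opp) -> no flip
Dir N: first cell '.' (not opp) -> no flip
Dir NE: first cell '.' (not opp) -> no flip
Dir W: first cell '.' (not opp) -> no flip
Dir E: first cell '.' (not opp) -> no flip
Dir SW: opp run (2,3) capped by B -> flip
Dir S: opp run (2,4) (3,4) (4,4), next='.' -> no flip
Dir SE: first cell '.' (not opp) -> no flip
All flips: (2,3)

Answer: ......
.W..B.
.BWBW.
..BBW.
...BW.
......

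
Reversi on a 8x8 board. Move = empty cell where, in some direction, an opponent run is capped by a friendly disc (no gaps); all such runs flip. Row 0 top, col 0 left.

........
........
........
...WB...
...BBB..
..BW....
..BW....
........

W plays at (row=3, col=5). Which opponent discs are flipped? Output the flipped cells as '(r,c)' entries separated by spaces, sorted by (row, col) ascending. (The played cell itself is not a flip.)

Dir NW: first cell '.' (not opp) -> no flip
Dir N: first cell '.' (not opp) -> no flip
Dir NE: first cell '.' (not opp) -> no flip
Dir W: opp run (3,4) capped by W -> flip
Dir E: first cell '.' (not opp) -> no flip
Dir SW: opp run (4,4) capped by W -> flip
Dir S: opp run (4,5), next='.' -> no flip
Dir SE: first cell '.' (not opp) -> no flip

Answer: (3,4) (4,4)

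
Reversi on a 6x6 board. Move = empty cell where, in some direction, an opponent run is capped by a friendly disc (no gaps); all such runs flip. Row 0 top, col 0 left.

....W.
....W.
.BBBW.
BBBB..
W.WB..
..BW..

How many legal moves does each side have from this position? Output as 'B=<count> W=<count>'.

-- B to move --
(0,3): no bracket -> illegal
(0,5): flips 1 -> legal
(1,3): no bracket -> illegal
(1,5): flips 1 -> legal
(2,5): flips 1 -> legal
(3,4): no bracket -> illegal
(3,5): no bracket -> illegal
(4,1): flips 1 -> legal
(4,4): no bracket -> illegal
(5,0): flips 1 -> legal
(5,1): flips 1 -> legal
(5,4): flips 1 -> legal
B mobility = 7
-- W to move --
(1,0): no bracket -> illegal
(1,1): no bracket -> illegal
(1,2): flips 2 -> legal
(1,3): flips 5 -> legal
(2,0): flips 5 -> legal
(3,4): no bracket -> illegal
(4,1): flips 2 -> legal
(4,4): flips 1 -> legal
(5,1): flips 1 -> legal
(5,4): no bracket -> illegal
W mobility = 6

Answer: B=7 W=6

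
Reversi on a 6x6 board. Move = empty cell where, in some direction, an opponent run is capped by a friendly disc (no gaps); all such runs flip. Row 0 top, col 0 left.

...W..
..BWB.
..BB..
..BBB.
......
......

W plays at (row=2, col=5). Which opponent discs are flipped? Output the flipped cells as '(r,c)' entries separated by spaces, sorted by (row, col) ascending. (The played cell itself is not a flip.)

Dir NW: opp run (1,4) capped by W -> flip
Dir N: first cell '.' (not opp) -> no flip
Dir NE: edge -> no flip
Dir W: first cell '.' (not opp) -> no flip
Dir E: edge -> no flip
Dir SW: opp run (3,4), next='.' -> no flip
Dir S: first cell '.' (not opp) -> no flip
Dir SE: edge -> no flip

Answer: (1,4)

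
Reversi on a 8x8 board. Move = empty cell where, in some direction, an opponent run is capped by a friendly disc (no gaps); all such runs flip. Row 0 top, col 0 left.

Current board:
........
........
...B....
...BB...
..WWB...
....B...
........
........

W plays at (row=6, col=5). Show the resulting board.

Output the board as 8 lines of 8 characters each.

Answer: ........
........
...B....
...BB...
..WWB...
....W...
.....W..
........

Derivation:
Place W at (6,5); scan 8 dirs for brackets.
Dir NW: opp run (5,4) capped by W -> flip
Dir N: first cell '.' (not opp) -> no flip
Dir NE: first cell '.' (not opp) -> no flip
Dir W: first cell '.' (not opp) -> no flip
Dir E: first cell '.' (not opp) -> no flip
Dir SW: first cell '.' (not opp) -> no flip
Dir S: first cell '.' (not opp) -> no flip
Dir SE: first cell '.' (not opp) -> no flip
All flips: (5,4)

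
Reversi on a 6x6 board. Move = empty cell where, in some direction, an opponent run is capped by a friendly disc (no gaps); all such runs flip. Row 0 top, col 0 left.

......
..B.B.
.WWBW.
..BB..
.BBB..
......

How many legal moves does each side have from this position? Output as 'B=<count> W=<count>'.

Answer: B=7 W=7

Derivation:
-- B to move --
(1,0): flips 1 -> legal
(1,1): flips 1 -> legal
(1,3): no bracket -> illegal
(1,5): flips 1 -> legal
(2,0): flips 2 -> legal
(2,5): flips 1 -> legal
(3,0): flips 1 -> legal
(3,1): no bracket -> illegal
(3,4): flips 1 -> legal
(3,5): no bracket -> illegal
B mobility = 7
-- W to move --
(0,1): no bracket -> illegal
(0,2): flips 1 -> legal
(0,3): flips 1 -> legal
(0,4): flips 1 -> legal
(0,5): no bracket -> illegal
(1,1): no bracket -> illegal
(1,3): no bracket -> illegal
(1,5): no bracket -> illegal
(2,5): no bracket -> illegal
(3,0): no bracket -> illegal
(3,1): no bracket -> illegal
(3,4): no bracket -> illegal
(4,0): no bracket -> illegal
(4,4): flips 1 -> legal
(5,0): no bracket -> illegal
(5,1): flips 2 -> legal
(5,2): flips 2 -> legal
(5,3): no bracket -> illegal
(5,4): flips 2 -> legal
W mobility = 7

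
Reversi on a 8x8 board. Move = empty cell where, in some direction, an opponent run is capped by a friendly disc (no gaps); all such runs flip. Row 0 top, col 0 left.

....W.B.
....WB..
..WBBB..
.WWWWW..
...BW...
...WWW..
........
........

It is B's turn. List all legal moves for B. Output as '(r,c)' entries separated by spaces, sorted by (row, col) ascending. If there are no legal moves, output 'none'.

(0,3): flips 1 -> legal
(0,5): flips 1 -> legal
(1,1): no bracket -> illegal
(1,2): no bracket -> illegal
(1,3): flips 1 -> legal
(2,0): no bracket -> illegal
(2,1): flips 2 -> legal
(2,6): no bracket -> illegal
(3,0): no bracket -> illegal
(3,6): no bracket -> illegal
(4,0): no bracket -> illegal
(4,1): flips 1 -> legal
(4,2): flips 1 -> legal
(4,5): flips 3 -> legal
(4,6): flips 1 -> legal
(5,2): no bracket -> illegal
(5,6): no bracket -> illegal
(6,2): no bracket -> illegal
(6,3): flips 1 -> legal
(6,4): flips 3 -> legal
(6,5): flips 1 -> legal
(6,6): no bracket -> illegal

Answer: (0,3) (0,5) (1,3) (2,1) (4,1) (4,2) (4,5) (4,6) (6,3) (6,4) (6,5)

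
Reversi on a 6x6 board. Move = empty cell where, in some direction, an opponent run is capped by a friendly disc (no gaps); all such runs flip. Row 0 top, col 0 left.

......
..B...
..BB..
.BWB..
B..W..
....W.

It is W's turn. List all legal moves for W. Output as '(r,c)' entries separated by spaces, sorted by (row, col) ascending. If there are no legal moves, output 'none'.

Answer: (0,2) (1,3) (1,4) (3,0) (3,4)

Derivation:
(0,1): no bracket -> illegal
(0,2): flips 2 -> legal
(0,3): no bracket -> illegal
(1,1): no bracket -> illegal
(1,3): flips 2 -> legal
(1,4): flips 1 -> legal
(2,0): no bracket -> illegal
(2,1): no bracket -> illegal
(2,4): no bracket -> illegal
(3,0): flips 1 -> legal
(3,4): flips 1 -> legal
(4,1): no bracket -> illegal
(4,2): no bracket -> illegal
(4,4): no bracket -> illegal
(5,0): no bracket -> illegal
(5,1): no bracket -> illegal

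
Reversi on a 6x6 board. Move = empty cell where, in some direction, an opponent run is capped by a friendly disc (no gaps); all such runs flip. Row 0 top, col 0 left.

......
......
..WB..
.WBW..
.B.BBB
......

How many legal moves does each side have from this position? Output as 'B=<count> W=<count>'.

Answer: B=5 W=6

Derivation:
-- B to move --
(1,1): flips 2 -> legal
(1,2): flips 1 -> legal
(1,3): no bracket -> illegal
(2,0): no bracket -> illegal
(2,1): flips 2 -> legal
(2,4): no bracket -> illegal
(3,0): flips 1 -> legal
(3,4): flips 1 -> legal
(4,0): no bracket -> illegal
(4,2): no bracket -> illegal
B mobility = 5
-- W to move --
(1,2): no bracket -> illegal
(1,3): flips 1 -> legal
(1,4): no bracket -> illegal
(2,1): no bracket -> illegal
(2,4): flips 1 -> legal
(3,0): no bracket -> illegal
(3,4): no bracket -> illegal
(3,5): no bracket -> illegal
(4,0): no bracket -> illegal
(4,2): flips 1 -> legal
(5,0): no bracket -> illegal
(5,1): flips 1 -> legal
(5,2): no bracket -> illegal
(5,3): flips 1 -> legal
(5,4): no bracket -> illegal
(5,5): flips 1 -> legal
W mobility = 6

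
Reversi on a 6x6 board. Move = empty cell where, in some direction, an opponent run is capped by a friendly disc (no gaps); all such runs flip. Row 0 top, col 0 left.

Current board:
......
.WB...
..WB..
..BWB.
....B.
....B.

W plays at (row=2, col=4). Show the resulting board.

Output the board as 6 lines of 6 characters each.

Answer: ......
.WB...
..WWW.
..BWB.
....B.
....B.

Derivation:
Place W at (2,4); scan 8 dirs for brackets.
Dir NW: first cell '.' (not opp) -> no flip
Dir N: first cell '.' (not opp) -> no flip
Dir NE: first cell '.' (not opp) -> no flip
Dir W: opp run (2,3) capped by W -> flip
Dir E: first cell '.' (not opp) -> no flip
Dir SW: first cell 'W' (not opp) -> no flip
Dir S: opp run (3,4) (4,4) (5,4), next=edge -> no flip
Dir SE: first cell '.' (not opp) -> no flip
All flips: (2,3)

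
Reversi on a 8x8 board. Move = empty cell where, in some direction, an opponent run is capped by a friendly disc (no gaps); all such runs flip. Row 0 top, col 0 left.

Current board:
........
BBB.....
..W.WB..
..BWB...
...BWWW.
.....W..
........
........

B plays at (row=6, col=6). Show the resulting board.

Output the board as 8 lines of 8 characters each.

Place B at (6,6); scan 8 dirs for brackets.
Dir NW: opp run (5,5) (4,4) (3,3) (2,2) capped by B -> flip
Dir N: first cell '.' (not opp) -> no flip
Dir NE: first cell '.' (not opp) -> no flip
Dir W: first cell '.' (not opp) -> no flip
Dir E: first cell '.' (not opp) -> no flip
Dir SW: first cell '.' (not opp) -> no flip
Dir S: first cell '.' (not opp) -> no flip
Dir SE: first cell '.' (not opp) -> no flip
All flips: (2,2) (3,3) (4,4) (5,5)

Answer: ........
BBB.....
..B.WB..
..BBB...
...BBWW.
.....B..
......B.
........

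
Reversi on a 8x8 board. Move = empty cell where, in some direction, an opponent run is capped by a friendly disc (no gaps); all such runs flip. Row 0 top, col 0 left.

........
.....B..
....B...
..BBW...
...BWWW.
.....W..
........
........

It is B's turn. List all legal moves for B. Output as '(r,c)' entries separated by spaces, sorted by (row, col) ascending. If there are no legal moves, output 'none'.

(2,3): no bracket -> illegal
(2,5): flips 1 -> legal
(3,5): flips 1 -> legal
(3,6): no bracket -> illegal
(3,7): no bracket -> illegal
(4,7): flips 3 -> legal
(5,3): no bracket -> illegal
(5,4): flips 2 -> legal
(5,6): no bracket -> illegal
(5,7): no bracket -> illegal
(6,4): no bracket -> illegal
(6,5): no bracket -> illegal
(6,6): flips 2 -> legal

Answer: (2,5) (3,5) (4,7) (5,4) (6,6)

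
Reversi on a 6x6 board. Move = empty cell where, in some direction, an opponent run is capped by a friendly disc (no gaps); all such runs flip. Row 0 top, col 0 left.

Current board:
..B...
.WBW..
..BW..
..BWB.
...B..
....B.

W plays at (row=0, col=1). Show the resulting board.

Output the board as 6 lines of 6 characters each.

Answer: .WB...
.WWW..
..BW..
..BWB.
...B..
....B.

Derivation:
Place W at (0,1); scan 8 dirs for brackets.
Dir NW: edge -> no flip
Dir N: edge -> no flip
Dir NE: edge -> no flip
Dir W: first cell '.' (not opp) -> no flip
Dir E: opp run (0,2), next='.' -> no flip
Dir SW: first cell '.' (not opp) -> no flip
Dir S: first cell 'W' (not opp) -> no flip
Dir SE: opp run (1,2) capped by W -> flip
All flips: (1,2)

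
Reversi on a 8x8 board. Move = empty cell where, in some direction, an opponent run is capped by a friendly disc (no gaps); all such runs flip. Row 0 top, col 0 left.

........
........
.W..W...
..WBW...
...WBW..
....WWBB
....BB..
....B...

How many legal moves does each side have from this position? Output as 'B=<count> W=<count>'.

Answer: B=10 W=7

Derivation:
-- B to move --
(1,0): flips 4 -> legal
(1,1): no bracket -> illegal
(1,2): no bracket -> illegal
(1,3): no bracket -> illegal
(1,4): flips 2 -> legal
(1,5): flips 1 -> legal
(2,0): no bracket -> illegal
(2,2): no bracket -> illegal
(2,3): flips 2 -> legal
(2,5): no bracket -> illegal
(3,0): no bracket -> illegal
(3,1): flips 1 -> legal
(3,5): flips 3 -> legal
(3,6): no bracket -> illegal
(4,1): no bracket -> illegal
(4,2): flips 1 -> legal
(4,6): flips 2 -> legal
(5,2): no bracket -> illegal
(5,3): flips 3 -> legal
(6,3): no bracket -> illegal
(6,6): flips 1 -> legal
B mobility = 10
-- W to move --
(2,2): flips 2 -> legal
(2,3): flips 1 -> legal
(3,5): no bracket -> illegal
(4,2): flips 1 -> legal
(4,6): no bracket -> illegal
(4,7): no bracket -> illegal
(5,3): no bracket -> illegal
(6,3): no bracket -> illegal
(6,6): no bracket -> illegal
(6,7): flips 1 -> legal
(7,3): flips 1 -> legal
(7,5): flips 1 -> legal
(7,6): flips 1 -> legal
W mobility = 7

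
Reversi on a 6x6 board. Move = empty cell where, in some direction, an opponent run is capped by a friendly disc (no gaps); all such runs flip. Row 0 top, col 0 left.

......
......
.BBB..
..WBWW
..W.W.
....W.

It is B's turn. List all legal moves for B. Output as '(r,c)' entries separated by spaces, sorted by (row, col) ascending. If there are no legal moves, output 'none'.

Answer: (3,1) (4,1) (4,3) (4,5) (5,1) (5,2) (5,5)

Derivation:
(2,4): no bracket -> illegal
(2,5): no bracket -> illegal
(3,1): flips 1 -> legal
(4,1): flips 1 -> legal
(4,3): flips 1 -> legal
(4,5): flips 1 -> legal
(5,1): flips 1 -> legal
(5,2): flips 2 -> legal
(5,3): no bracket -> illegal
(5,5): flips 1 -> legal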